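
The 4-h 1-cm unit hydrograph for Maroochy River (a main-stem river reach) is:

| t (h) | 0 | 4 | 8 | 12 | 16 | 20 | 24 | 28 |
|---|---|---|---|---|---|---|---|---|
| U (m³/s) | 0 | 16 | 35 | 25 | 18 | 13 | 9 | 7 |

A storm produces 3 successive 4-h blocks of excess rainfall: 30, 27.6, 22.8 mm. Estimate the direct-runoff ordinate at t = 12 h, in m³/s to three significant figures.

By discrete convolution, Q_j = Σ (P_i / 10 mm) · U_{j−i}.
At t = 12 h (j=3): Q = (30/10)·25 + (27.6/10)·35 + (22.8/10)·16 = 208 m³/s.

Q ≈ 208 m³/s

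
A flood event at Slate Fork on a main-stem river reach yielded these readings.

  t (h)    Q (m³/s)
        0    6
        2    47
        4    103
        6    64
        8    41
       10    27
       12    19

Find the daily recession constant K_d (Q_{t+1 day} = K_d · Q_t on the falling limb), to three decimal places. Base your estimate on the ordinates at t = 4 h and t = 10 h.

Between t = 4 h and t = 10 h the flow falls from 103 to 27 m³/s over 3×2 h = 6 h.
Per-interval ratio K = (27/103)^(1/3) = 0.6400; K_d = K^(24/2) = 0.005.

K_d ≈ 0.005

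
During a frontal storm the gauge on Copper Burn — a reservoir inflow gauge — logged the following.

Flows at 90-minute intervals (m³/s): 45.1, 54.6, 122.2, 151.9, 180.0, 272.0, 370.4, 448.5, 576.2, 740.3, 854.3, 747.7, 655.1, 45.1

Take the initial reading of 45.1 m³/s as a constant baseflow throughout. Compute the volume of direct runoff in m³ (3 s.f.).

Direct-runoff ordinates (Q − Q_b): 0.0, 9.5, 77.1, 106.8, 134.9, 226.9, 325.3, 403.4, 531.1, 695.2, 809.2, 702.6, 610.0, 0.0 m³/s.
ΣQ_DR = 4632 m³/s.
With Δt = 1.5 h = 5400 s, V = ΣQ_DR · Δt = 4632 × 5400 = 2.50 × 10^7 m³.

V ≈ 2.50 × 10^7 m³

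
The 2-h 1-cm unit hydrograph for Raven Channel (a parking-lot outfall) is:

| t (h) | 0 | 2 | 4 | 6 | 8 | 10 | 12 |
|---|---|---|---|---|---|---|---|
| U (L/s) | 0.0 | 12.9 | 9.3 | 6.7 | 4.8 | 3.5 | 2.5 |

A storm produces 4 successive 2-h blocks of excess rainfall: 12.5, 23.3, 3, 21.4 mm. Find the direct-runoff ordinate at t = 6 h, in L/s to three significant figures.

By discrete convolution, Q_j = Σ (P_i / 10 mm) · U_{j−i}.
At t = 6 h (j=3): Q = (12.5/10)·6.7 + (23.3/10)·9.3 + (3/10)·12.9 + (21.4/10)·0.0 = 33.9 L/s.

Q ≈ 33.9 L/s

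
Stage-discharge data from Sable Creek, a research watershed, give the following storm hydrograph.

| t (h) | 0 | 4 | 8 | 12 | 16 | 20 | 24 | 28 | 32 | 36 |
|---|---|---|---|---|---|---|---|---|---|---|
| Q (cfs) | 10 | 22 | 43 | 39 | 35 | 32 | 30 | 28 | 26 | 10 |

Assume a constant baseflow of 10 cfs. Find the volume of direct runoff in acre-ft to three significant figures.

Direct-runoff ordinates (Q − Q_b): 0.0, 12.0, 33.0, 29.0, 25.0, 22.0, 20.0, 18.0, 16.0, 0.0 cfs.
ΣQ_DR = 175.0 cfs.
With Δt = 4 h = 14400 s, V = ΣQ_DR · Δt = 175.0 × 14400 = 2.52 × 10^6 ft³ = 57.9 acre-ft.

V ≈ 57.9 acre-ft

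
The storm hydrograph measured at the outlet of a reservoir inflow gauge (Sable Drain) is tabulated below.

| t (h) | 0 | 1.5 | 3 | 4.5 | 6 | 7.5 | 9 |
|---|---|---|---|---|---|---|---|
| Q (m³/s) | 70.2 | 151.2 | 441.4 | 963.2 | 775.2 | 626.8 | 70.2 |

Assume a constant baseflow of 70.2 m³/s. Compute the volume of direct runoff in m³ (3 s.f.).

Direct-runoff ordinates (Q − Q_b): 0.0, 81.0, 371.2, 893.0, 705.0, 556.6, 0.0 m³/s.
ΣQ_DR = 2607 m³/s.
With Δt = 1.5 h = 5400 s, V = ΣQ_DR · Δt = 2607 × 5400 = 1.41 × 10^7 m³.

V ≈ 1.41 × 10^7 m³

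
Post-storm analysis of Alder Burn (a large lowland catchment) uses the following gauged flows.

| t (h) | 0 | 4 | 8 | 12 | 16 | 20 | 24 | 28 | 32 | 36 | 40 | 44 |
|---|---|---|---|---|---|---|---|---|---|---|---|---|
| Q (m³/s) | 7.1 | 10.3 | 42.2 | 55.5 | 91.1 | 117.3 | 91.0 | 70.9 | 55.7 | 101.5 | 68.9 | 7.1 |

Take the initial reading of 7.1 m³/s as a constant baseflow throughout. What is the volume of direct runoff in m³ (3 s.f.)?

Direct-runoff ordinates (Q − Q_b): 0.0, 3.2, 35.1, 48.4, 84.0, 110.2, 83.9, 63.8, 48.6, 94.4, 61.8, 0.0 m³/s.
ΣQ_DR = 633.4 m³/s.
With Δt = 4 h = 14400 s, V = ΣQ_DR · Δt = 633.4 × 14400 = 9.12 × 10^6 m³.

V ≈ 9.12 × 10^6 m³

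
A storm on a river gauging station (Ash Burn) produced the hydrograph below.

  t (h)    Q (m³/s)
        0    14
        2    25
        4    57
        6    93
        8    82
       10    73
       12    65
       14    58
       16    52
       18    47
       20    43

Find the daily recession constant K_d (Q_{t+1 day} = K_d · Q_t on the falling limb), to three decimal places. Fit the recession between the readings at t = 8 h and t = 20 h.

Between t = 8 h and t = 20 h the flow falls from 82 to 43 m³/s over 6×2 h = 12 h.
Per-interval ratio K = (43/82)^(1/6) = 0.8980; K_d = K^(24/2) = 0.275.

K_d ≈ 0.275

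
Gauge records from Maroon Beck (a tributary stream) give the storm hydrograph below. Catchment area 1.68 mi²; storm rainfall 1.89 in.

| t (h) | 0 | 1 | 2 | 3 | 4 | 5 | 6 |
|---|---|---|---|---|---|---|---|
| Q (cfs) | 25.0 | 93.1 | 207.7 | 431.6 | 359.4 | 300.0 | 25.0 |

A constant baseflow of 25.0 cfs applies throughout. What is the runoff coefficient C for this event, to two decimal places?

C ≈ 0.62

ΣQ_DR = 1267 cfs; V = ΣQ_DR·Δt = 4.560 × 10^6 ft³.
Runoff depth d = V / A = 1.168 in.
C = d / P = 1.168 / 1.89 = 0.62.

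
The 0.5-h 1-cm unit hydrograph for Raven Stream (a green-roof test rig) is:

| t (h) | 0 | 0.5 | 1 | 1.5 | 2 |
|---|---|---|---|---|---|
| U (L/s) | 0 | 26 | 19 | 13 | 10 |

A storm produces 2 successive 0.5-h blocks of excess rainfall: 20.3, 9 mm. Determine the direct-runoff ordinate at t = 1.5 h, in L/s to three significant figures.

Q ≈ 43.5 L/s

By discrete convolution, Q_j = Σ (P_i / 10 mm) · U_{j−i}.
At t = 1.5 h (j=3): Q = (20.3/10)·13 + (9/10)·19 = 43.5 L/s.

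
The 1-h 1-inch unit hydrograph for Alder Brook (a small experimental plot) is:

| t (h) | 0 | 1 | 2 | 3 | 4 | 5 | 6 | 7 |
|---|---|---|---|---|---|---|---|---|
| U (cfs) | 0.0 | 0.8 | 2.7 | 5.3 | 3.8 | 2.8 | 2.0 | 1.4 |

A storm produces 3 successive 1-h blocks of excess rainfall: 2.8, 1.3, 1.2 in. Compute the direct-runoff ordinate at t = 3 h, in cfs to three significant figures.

By discrete convolution, Q_j = Σ (P_i / 1 in) · U_{j−i}.
At t = 3 h (j=3): Q = (2.8/1)·5.3 + (1.3/1)·2.7 + (1.2/1)·0.8 = 19.3 cfs.

Q ≈ 19.3 cfs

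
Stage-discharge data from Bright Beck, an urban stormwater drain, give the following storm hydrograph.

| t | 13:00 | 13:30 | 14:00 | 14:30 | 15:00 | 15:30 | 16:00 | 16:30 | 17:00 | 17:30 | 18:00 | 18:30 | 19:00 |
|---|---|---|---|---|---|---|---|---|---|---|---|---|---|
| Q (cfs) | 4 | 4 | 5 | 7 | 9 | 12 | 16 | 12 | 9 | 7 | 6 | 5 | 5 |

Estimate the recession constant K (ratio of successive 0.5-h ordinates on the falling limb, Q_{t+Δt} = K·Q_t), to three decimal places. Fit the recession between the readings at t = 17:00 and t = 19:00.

Using the recession-limb readings at t = 17:00 and t = 19:00: Q falls from 9 to 5 cfs over 4 intervals.
K = (Q₂/Q₁)^(1/4) = (5/9)^(1/4) = 0.863.

K ≈ 0.863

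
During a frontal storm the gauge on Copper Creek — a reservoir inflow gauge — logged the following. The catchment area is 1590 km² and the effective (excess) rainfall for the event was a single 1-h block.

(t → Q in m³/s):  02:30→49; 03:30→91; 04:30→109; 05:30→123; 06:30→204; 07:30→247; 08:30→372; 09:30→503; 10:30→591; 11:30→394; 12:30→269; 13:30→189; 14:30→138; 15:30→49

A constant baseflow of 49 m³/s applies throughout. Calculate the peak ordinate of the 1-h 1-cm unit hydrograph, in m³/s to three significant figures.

Direct runoff: 0.0, 42.0, 60.0, 74.0, 155.0, 198.0, 323.0, 454.0, 542.0, 345.0, 220.0, 140.0, 89.0, 0.0 m³/s; ΣQ_DR = 2642 m³/s, peak = 542.0 m³/s.
Runoff depth d = ΣQ_DR·Δt / A = 2642 × 3600 / (1590 km²) = 5.982 mm.
The 1-cm UH is the DRH scaled by (10 mm)/d, so U_p = 542.0 × 10/5.982 = 906 m³/s.

U_p ≈ 906 m³/s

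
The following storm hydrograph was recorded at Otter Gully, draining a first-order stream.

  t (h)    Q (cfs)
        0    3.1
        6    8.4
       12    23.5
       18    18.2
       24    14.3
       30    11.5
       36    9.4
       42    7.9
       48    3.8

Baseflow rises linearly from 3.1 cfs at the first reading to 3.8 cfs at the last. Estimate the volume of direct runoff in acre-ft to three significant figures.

Direct-runoff ordinates (Q − Q_b): 0.00, 5.21, 20.23, 14.84, 10.85, 7.96, 5.78, 4.19, 0.00 cfs.
ΣQ_DR = 69.05 cfs.
With Δt = 6 h = 21600 s, V = ΣQ_DR · Δt = 69.05 × 21600 = 1.49 × 10^6 ft³ = 34.2 acre-ft.

V ≈ 34.2 acre-ft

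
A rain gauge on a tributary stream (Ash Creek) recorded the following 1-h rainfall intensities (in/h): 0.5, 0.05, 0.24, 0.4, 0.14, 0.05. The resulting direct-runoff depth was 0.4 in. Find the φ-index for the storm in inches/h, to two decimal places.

Only the 2 blocks with intensity above φ contribute runoff: 0.5, 0.4 in/h.
Σ(I−φ)·Δt = d  ⇒  (0.5+0.4 − 2φ)·1 = 0.4
φ = (0.9000 − 0.4/1) / 2 = 0.25 in/h.

φ ≈ 0.25 in/h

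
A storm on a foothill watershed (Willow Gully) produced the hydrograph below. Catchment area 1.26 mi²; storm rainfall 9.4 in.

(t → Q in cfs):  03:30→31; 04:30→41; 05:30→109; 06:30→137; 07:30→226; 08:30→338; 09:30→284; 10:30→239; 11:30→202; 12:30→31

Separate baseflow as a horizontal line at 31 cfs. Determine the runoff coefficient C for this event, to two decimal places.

ΣQ_DR = 1328 cfs; V = ΣQ_DR·Δt = 4.781 × 10^6 ft³.
Runoff depth d = V / A = 1.633 in.
C = d / P = 1.633 / 9.4 = 0.17.

C ≈ 0.17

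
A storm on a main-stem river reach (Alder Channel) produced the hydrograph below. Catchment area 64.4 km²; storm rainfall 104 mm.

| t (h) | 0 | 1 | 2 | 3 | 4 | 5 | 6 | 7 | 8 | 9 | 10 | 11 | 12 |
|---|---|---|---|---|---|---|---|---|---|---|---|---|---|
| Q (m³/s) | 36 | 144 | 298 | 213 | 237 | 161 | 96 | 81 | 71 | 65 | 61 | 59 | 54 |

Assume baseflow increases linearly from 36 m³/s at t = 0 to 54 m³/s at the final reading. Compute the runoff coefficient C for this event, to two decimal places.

ΣQ_DR = 991.0 m³/s; V = ΣQ_DR·Δt = 3.568 × 10^6 m³.
Runoff depth d = V / A = 55.40 mm.
C = d / P = 55.40 / 104 = 0.53.

C ≈ 0.53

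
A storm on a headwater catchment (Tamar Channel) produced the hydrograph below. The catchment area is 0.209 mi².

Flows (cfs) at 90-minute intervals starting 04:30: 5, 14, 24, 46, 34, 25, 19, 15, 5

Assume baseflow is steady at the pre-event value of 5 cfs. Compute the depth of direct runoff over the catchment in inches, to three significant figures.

Direct runoff: 0.0, 9.0, 19.0, 41.0, 29.0, 20.0, 14.0, 10.0, 0.0 cfs; ΣQ_DR = 142.0 cfs.
V = ΣQ_DR · Δt = 142.0 × 5400 s = 7.668 × 10^5 ft³.
Over A = 0.209 mi², depth = V / A = 1.58 in.

d ≈ 1.58 in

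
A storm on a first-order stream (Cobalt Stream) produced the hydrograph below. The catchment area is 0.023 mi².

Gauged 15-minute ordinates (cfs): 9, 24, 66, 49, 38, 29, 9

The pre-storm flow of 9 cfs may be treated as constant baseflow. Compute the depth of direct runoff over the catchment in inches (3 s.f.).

Direct runoff: 0.0, 15.0, 57.0, 40.0, 29.0, 20.0, 0.0 cfs; ΣQ_DR = 161.0 cfs.
V = ΣQ_DR · Δt = 161.0 × 900 s = 1.449 × 10^5 ft³.
Over A = 0.023 mi², depth = V / A = 2.71 in.

d ≈ 2.71 in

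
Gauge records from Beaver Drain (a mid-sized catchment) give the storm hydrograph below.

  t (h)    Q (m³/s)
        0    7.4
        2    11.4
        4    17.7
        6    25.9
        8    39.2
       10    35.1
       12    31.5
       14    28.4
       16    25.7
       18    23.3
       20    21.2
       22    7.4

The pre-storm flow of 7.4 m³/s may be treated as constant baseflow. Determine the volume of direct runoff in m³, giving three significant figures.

Direct-runoff ordinates (Q − Q_b): 0.0, 4.0, 10.3, 18.5, 31.8, 27.7, 24.1, 21.0, 18.3, 15.9, 13.8, 0.0 m³/s.
ΣQ_DR = 185.4 m³/s.
With Δt = 2 h = 7200 s, V = ΣQ_DR · Δt = 185.4 × 7200 = 1.33 × 10^6 m³.

V ≈ 1.33 × 10^6 m³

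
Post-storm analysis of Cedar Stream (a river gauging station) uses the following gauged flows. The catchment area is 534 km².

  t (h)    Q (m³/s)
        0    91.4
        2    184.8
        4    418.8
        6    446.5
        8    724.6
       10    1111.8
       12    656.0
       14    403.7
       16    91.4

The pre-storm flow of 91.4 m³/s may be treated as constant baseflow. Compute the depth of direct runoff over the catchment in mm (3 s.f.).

d ≈ 44.6 mm

Direct runoff: 0.0, 93.4, 327.4, 355.1, 633.2, 1020.4, 564.6, 312.3, 0.0 m³/s; ΣQ_DR = 3306 m³/s.
V = ΣQ_DR · Δt = 3306 × 7200 s = 2.381 × 10^7 m³.
Over A = 534 km², depth = V / A = 44.6 mm.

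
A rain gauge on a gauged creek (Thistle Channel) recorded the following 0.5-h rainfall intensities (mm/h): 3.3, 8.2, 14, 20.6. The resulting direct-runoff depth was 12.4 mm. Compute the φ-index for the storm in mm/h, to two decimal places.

Only the 3 blocks with intensity above φ contribute runoff: 8.2, 14, 20.6 mm/h.
Σ(I−φ)·Δt = d  ⇒  (8.2+14+20.6 − 3φ)·0.5 = 12.4
φ = (42.80 − 12.4/0.5) / 3 = 6.00 mm/h.

φ ≈ 6.00 mm/h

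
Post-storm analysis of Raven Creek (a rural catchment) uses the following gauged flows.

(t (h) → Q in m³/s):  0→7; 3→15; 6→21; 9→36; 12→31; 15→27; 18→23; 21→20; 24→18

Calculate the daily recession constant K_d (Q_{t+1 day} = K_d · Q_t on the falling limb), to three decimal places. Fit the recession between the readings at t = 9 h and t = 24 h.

K_d ≈ 0.330

Between t = 9 h and t = 24 h the flow falls from 36 to 18 m³/s over 5×3 h = 15 h.
Per-interval ratio K = (18/36)^(1/5) = 0.8706; K_d = K^(24/3) = 0.330.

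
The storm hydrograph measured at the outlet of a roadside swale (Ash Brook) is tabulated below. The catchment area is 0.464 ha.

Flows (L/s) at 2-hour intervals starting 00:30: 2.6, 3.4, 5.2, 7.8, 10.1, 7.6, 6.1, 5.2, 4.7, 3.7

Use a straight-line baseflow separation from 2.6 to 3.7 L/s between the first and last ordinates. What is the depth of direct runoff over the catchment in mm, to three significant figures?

d ≈ 38.6 mm

Direct runoff: 0.00, 0.68, 2.36, 4.83, 7.01, 4.39, 2.77, 1.74, 1.12, 0.00 L/s; ΣQ_DR = 24.90 L/s.
V = ΣQ_DR · Δt = 24.90 × 7200 s = 1.793 × 10^5 L.
Over A = 0.464 ha, depth = V / A = 38.6 mm.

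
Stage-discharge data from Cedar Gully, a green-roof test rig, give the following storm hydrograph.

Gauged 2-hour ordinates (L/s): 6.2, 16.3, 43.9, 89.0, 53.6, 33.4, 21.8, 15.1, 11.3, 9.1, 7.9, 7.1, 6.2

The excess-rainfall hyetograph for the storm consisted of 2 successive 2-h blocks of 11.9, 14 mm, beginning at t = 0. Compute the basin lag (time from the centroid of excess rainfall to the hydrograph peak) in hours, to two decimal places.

t_L ≈ 3.92 h

Centroid of excess rainfall: t_c = Σ P_i·t̄_i / ΣP_i = 2.0811 h (block centres at 1, 3 h).
Hydrograph peak occurs at t = 6 h, so basin lag t_L = 6 − 2.0811 = 3.92 h.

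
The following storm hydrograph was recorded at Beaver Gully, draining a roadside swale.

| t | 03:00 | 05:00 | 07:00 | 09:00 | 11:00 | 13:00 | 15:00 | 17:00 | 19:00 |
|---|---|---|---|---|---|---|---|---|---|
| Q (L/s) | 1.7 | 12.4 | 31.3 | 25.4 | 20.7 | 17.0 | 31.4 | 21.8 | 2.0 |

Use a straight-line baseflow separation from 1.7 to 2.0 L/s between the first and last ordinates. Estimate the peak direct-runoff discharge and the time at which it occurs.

Q_p = 29.52 L/s at t = 07:00

Subtracting baseflow gives direct-runoff ordinates: 0.00, 10.66, 29.52, 23.59, 18.85, 15.11, 29.48, 19.84, 0.00 L/s.
The maximum is 29.52 L/s, occurring at the reading for t = 07:00.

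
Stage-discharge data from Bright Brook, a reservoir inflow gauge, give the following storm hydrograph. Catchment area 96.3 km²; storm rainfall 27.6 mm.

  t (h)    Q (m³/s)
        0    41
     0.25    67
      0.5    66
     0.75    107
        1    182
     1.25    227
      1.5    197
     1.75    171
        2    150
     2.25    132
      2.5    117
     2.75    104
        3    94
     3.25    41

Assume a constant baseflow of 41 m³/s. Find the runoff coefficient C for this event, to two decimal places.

ΣQ_DR = 1122 m³/s; V = ΣQ_DR·Δt = 1.010 × 10^6 m³.
Runoff depth d = V / A = 10.49 mm.
C = d / P = 10.49 / 27.6 = 0.38.

C ≈ 0.38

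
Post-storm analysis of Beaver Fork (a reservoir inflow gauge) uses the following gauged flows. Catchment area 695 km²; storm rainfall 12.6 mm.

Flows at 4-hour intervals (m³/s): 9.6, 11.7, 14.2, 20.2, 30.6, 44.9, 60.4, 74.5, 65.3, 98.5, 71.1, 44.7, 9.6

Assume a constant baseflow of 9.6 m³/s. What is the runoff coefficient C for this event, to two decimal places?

C ≈ 0.71

ΣQ_DR = 430.5 m³/s; V = ΣQ_DR·Δt = 6.199 × 10^6 m³.
Runoff depth d = V / A = 8.920 mm.
C = d / P = 8.920 / 12.6 = 0.71.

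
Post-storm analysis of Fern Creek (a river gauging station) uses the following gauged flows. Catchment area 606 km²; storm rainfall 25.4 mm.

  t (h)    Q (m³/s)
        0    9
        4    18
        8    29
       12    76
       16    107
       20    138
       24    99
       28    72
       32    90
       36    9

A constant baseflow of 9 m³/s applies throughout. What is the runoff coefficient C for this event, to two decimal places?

ΣQ_DR = 557.0 m³/s; V = ΣQ_DR·Δt = 8.021 × 10^6 m³.
Runoff depth d = V / A = 13.24 mm.
C = d / P = 13.24 / 25.4 = 0.52.

C ≈ 0.52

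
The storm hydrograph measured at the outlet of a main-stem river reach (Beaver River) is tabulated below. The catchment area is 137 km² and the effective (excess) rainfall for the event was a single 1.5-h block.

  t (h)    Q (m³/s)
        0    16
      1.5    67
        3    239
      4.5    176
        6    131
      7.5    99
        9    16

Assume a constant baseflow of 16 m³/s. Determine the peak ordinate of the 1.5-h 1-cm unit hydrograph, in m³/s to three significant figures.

U_p ≈ 89.5 m³/s

Direct runoff: 0.0, 51.0, 223.0, 160.0, 115.0, 83.0, 0.0 m³/s; ΣQ_DR = 632.0 m³/s, peak = 223.0 m³/s.
Runoff depth d = ΣQ_DR·Δt / A = 632.0 × 5400 / (137 km²) = 24.91 mm.
The 1-cm UH is the DRH scaled by (10 mm)/d, so U_p = 223.0 × 10/24.91 = 89.5 m³/s.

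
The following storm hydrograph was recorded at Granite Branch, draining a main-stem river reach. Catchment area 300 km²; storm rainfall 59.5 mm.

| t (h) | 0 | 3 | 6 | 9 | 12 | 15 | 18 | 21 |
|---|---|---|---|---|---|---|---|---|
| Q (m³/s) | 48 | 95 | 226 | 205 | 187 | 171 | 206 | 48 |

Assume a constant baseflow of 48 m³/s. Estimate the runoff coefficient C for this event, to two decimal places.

ΣQ_DR = 802.0 m³/s; V = ΣQ_DR·Δt = 8.662 × 10^6 m³.
Runoff depth d = V / A = 28.87 mm.
C = d / P = 28.87 / 59.5 = 0.49.

C ≈ 0.49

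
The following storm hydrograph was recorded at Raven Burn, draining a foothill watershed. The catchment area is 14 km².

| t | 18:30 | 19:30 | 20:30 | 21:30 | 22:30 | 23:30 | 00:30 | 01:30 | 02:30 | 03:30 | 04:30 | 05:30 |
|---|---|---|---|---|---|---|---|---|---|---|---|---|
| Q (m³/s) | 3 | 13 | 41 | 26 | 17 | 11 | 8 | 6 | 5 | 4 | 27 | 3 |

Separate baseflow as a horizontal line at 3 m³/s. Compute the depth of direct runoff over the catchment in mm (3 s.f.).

Direct runoff: 0.0, 10.0, 38.0, 23.0, 14.0, 8.0, 5.0, 3.0, 2.0, 1.0, 24.0, 0.0 m³/s; ΣQ_DR = 128.0 m³/s.
V = ΣQ_DR · Δt = 128.0 × 3600 s = 4.608 × 10^5 m³.
Over A = 14 km², depth = V / A = 32.9 mm.

d ≈ 32.9 mm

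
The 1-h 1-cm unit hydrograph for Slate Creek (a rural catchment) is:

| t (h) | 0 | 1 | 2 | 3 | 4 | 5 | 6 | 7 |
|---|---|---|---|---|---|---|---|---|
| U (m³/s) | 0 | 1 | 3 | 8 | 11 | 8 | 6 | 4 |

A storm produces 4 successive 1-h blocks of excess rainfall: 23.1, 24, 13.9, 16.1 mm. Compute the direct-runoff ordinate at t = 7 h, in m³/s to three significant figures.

Q ≈ 52.5 m³/s

By discrete convolution, Q_j = Σ (P_i / 10 mm) · U_{j−i}.
At t = 7 h (j=7): Q = (23.1/10)·4 + (24/10)·6 + (13.9/10)·8 + (16.1/10)·11 = 52.5 m³/s.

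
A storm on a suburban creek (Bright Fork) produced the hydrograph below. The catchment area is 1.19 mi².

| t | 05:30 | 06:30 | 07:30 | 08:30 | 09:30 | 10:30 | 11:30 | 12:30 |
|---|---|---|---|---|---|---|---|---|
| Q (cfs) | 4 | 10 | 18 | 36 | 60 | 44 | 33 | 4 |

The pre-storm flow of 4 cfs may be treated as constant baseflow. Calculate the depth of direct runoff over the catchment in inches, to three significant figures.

d ≈ 0.230 in

Direct runoff: 0.0, 6.0, 14.0, 32.0, 56.0, 40.0, 29.0, 0.0 cfs; ΣQ_DR = 177.0 cfs.
V = ΣQ_DR · Δt = 177.0 × 3600 s = 6.372 × 10^5 ft³.
Over A = 1.19 mi², depth = V / A = 0.230 in.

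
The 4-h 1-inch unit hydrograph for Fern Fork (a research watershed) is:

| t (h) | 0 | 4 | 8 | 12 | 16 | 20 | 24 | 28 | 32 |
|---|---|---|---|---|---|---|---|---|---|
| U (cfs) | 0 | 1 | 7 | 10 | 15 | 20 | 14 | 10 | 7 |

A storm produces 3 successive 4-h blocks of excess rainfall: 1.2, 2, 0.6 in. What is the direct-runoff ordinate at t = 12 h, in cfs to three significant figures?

Q ≈ 26.6 cfs

By discrete convolution, Q_j = Σ (P_i / 1 in) · U_{j−i}.
At t = 12 h (j=3): Q = (1.2/1)·10 + (2/1)·7 + (0.6/1)·1 = 26.6 cfs.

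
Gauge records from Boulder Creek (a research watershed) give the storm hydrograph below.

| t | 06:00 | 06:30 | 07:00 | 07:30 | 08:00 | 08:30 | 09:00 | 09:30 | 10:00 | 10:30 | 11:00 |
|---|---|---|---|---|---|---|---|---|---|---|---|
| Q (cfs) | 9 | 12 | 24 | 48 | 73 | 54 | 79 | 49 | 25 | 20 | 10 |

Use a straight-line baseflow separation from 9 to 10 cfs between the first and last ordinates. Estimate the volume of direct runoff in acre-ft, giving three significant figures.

Direct-runoff ordinates (Q − Q_b): 0.00, 2.90, 14.80, 38.70, 63.60, 44.50, 69.40, 39.30, 15.20, 10.10, 0.00 cfs.
ΣQ_DR = 298.5 cfs.
With Δt = 0.5 h = 1800 s, V = ΣQ_DR · Δt = 298.5 × 1800 = 5.37 × 10^5 ft³ = 12.3 acre-ft.

V ≈ 12.3 acre-ft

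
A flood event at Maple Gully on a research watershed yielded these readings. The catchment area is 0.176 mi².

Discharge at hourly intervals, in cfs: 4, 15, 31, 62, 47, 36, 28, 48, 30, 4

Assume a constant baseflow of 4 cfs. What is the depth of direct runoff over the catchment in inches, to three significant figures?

d ≈ 2.33 in

Direct runoff: 0.0, 11.0, 27.0, 58.0, 43.0, 32.0, 24.0, 44.0, 26.0, 0.0 cfs; ΣQ_DR = 265.0 cfs.
V = ΣQ_DR · Δt = 265.0 × 3600 s = 9.540 × 10^5 ft³.
Over A = 0.176 mi², depth = V / A = 2.33 in.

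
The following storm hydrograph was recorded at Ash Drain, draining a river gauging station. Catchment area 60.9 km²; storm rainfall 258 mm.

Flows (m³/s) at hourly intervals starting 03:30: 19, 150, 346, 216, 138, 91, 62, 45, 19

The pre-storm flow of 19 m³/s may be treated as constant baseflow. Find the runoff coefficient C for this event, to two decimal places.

ΣQ_DR = 915.0 m³/s; V = ΣQ_DR·Δt = 3.294 × 10^6 m³.
Runoff depth d = V / A = 54.09 mm.
C = d / P = 54.09 / 258 = 0.21.

C ≈ 0.21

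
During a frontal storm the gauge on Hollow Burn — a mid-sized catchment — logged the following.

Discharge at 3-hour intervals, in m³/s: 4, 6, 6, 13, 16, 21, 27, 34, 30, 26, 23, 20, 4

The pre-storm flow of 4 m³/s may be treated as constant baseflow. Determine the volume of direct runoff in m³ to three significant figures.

Direct-runoff ordinates (Q − Q_b): 0.0, 2.0, 2.0, 9.0, 12.0, 17.0, 23.0, 30.0, 26.0, 22.0, 19.0, 16.0, 0.0 m³/s.
ΣQ_DR = 178.0 m³/s.
With Δt = 3 h = 10800 s, V = ΣQ_DR · Δt = 178.0 × 10800 = 1.92 × 10^6 m³.

V ≈ 1.92 × 10^6 m³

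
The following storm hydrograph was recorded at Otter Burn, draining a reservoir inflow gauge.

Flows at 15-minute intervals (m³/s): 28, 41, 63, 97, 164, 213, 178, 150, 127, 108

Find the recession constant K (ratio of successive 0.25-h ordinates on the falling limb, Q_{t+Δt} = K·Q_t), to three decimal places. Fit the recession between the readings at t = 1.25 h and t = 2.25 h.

K ≈ 0.844

Using the recession-limb readings at t = 1.25 h and t = 2.25 h: Q falls from 213 to 108 m³/s over 4 intervals.
K = (Q₂/Q₁)^(1/4) = (108/213)^(1/4) = 0.844.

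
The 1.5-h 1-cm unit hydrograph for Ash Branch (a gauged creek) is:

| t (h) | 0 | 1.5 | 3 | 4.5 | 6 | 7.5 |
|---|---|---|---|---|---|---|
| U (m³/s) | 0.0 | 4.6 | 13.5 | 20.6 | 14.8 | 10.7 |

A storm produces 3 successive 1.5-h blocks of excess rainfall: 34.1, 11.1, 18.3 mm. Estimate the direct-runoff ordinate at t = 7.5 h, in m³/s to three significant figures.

Q ≈ 90.6 m³/s

By discrete convolution, Q_j = Σ (P_i / 10 mm) · U_{j−i}.
At t = 7.5 h (j=5): Q = (34.1/10)·10.7 + (11.1/10)·14.8 + (18.3/10)·20.6 = 90.6 m³/s.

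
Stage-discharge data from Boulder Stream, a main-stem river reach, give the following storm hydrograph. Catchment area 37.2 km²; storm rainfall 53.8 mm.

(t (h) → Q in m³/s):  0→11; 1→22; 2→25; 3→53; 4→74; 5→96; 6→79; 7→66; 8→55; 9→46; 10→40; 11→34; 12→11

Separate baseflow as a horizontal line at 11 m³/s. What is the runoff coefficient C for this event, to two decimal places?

ΣQ_DR = 469.0 m³/s; V = ΣQ_DR·Δt = 1.688 × 10^6 m³.
Runoff depth d = V / A = 45.39 mm.
C = d / P = 45.39 / 53.8 = 0.84.

C ≈ 0.84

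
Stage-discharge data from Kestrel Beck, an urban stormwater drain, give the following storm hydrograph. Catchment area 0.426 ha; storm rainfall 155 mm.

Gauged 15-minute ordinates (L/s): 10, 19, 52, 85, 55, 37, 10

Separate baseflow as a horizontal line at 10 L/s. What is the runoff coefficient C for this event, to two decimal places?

C ≈ 0.27

ΣQ_DR = 198.0 L/s; V = ΣQ_DR·Δt = 1.782 × 10^5 L.
Runoff depth d = V / A = 41.83 mm.
C = d / P = 41.83 / 155 = 0.27.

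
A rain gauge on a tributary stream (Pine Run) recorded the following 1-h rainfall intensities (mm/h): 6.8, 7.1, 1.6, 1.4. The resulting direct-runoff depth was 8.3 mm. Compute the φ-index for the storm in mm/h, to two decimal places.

φ ≈ 2.80 mm/h

Only the 2 blocks with intensity above φ contribute runoff: 6.8, 7.1 mm/h.
Σ(I−φ)·Δt = d  ⇒  (6.8+7.1 − 2φ)·1 = 8.3
φ = (13.90 − 8.3/1) / 2 = 2.80 mm/h.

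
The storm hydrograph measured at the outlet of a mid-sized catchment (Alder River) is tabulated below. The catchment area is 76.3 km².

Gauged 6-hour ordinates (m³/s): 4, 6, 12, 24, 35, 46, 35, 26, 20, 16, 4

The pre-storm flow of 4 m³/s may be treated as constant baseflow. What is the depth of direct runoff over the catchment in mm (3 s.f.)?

Direct runoff: 0.0, 2.0, 8.0, 20.0, 31.0, 42.0, 31.0, 22.0, 16.0, 12.0, 0.0 m³/s; ΣQ_DR = 184.0 m³/s.
V = ΣQ_DR · Δt = 184.0 × 21600 s = 3.974 × 10^6 m³.
Over A = 76.3 km², depth = V / A = 52.1 mm.

d ≈ 52.1 mm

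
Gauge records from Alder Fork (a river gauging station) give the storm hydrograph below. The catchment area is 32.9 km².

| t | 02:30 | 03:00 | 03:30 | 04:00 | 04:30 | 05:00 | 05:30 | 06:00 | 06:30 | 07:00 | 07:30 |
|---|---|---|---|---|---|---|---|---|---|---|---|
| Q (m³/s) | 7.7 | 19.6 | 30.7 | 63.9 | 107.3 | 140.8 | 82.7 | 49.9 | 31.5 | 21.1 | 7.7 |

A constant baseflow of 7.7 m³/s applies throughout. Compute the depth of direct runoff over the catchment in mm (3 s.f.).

d ≈ 26.2 mm

Direct runoff: 0.0, 11.9, 23.0, 56.2, 99.6, 133.1, 75.0, 42.2, 23.8, 13.4, 0.0 m³/s; ΣQ_DR = 478.2 m³/s.
V = ΣQ_DR · Δt = 478.2 × 1800 s = 8.608 × 10^5 m³.
Over A = 32.9 km², depth = V / A = 26.2 mm.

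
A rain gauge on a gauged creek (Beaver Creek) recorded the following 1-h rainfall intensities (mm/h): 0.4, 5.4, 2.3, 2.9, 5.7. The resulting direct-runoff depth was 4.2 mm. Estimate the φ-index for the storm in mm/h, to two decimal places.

φ ≈ 3.45 mm/h

Only the 2 blocks with intensity above φ contribute runoff: 5.4, 5.7 mm/h.
Σ(I−φ)·Δt = d  ⇒  (5.4+5.7 − 2φ)·1 = 4.2
φ = (11.10 − 4.2/1) / 2 = 3.45 mm/h.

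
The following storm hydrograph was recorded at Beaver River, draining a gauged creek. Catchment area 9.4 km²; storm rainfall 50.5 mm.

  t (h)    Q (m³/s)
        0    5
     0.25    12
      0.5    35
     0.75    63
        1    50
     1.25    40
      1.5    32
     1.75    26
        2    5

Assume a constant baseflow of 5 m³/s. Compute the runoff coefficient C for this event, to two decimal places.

C ≈ 0.42

ΣQ_DR = 223.0 m³/s; V = ΣQ_DR·Δt = 2.007 × 10^5 m³.
Runoff depth d = V / A = 21.35 mm.
C = d / P = 21.35 / 50.5 = 0.42.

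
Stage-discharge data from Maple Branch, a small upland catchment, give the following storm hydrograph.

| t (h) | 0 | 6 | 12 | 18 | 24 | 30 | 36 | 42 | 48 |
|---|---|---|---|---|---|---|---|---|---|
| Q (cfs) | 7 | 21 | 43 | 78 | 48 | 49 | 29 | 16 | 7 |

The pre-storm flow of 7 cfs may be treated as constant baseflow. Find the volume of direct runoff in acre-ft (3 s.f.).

Direct-runoff ordinates (Q − Q_b): 0.0, 14.0, 36.0, 71.0, 41.0, 42.0, 22.0, 9.0, 0.0 cfs.
ΣQ_DR = 235.0 cfs.
With Δt = 6 h = 21600 s, V = ΣQ_DR · Δt = 235.0 × 21600 = 5.08 × 10^6 ft³ = 117 acre-ft.

V ≈ 117 acre-ft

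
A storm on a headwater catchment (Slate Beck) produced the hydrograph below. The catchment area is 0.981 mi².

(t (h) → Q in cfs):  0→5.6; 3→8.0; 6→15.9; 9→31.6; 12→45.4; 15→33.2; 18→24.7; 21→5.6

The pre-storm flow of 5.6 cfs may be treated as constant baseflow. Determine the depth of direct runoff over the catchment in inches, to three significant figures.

d ≈ 0.593 in

Direct runoff: 0.0, 2.4, 10.3, 26.0, 39.8, 27.6, 19.1, 0.0 cfs; ΣQ_DR = 125.2 cfs.
V = ΣQ_DR · Δt = 125.2 × 10800 s = 1.352 × 10^6 ft³.
Over A = 0.981 mi², depth = V / A = 0.593 in.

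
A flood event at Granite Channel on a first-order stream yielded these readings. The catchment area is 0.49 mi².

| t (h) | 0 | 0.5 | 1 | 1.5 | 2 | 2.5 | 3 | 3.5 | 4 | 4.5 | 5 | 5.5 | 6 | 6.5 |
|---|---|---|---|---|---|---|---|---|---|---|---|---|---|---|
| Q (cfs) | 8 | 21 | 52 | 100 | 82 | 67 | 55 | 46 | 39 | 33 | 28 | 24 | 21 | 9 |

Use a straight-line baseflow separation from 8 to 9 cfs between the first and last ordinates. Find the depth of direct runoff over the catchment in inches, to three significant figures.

Direct runoff: 0.00, 12.92, 43.85, 91.77, 73.69, 58.62, 46.54, 37.46, 30.38, 24.31, 19.23, 15.15, 12.08, 0.00 cfs; ΣQ_DR = 466.0 cfs.
V = ΣQ_DR · Δt = 466.0 × 1800 s = 8.388 × 10^5 ft³.
Over A = 0.49 mi², depth = V / A = 0.737 in.

d ≈ 0.737 in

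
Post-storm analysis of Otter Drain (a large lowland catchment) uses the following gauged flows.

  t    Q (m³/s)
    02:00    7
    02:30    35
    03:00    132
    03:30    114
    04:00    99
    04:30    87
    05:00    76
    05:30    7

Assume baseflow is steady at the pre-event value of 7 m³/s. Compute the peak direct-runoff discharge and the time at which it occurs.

Subtracting baseflow gives direct-runoff ordinates: 0.0, 28.0, 125.0, 107.0, 92.0, 80.0, 69.0, 0.0 m³/s.
The maximum is 125.0 m³/s, occurring at the reading for t = 03:00.

Q_p = 125.0 m³/s at t = 03:00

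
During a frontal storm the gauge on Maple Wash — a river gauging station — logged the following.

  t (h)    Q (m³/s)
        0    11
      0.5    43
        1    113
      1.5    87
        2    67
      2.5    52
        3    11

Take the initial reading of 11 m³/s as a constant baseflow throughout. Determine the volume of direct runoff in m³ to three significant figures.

Direct-runoff ordinates (Q − Q_b): 0.0, 32.0, 102.0, 76.0, 56.0, 41.0, 0.0 m³/s.
ΣQ_DR = 307.0 m³/s.
With Δt = 0.5 h = 1800 s, V = ΣQ_DR · Δt = 307.0 × 1800 = 5.53 × 10^5 m³.

V ≈ 5.53 × 10^5 m³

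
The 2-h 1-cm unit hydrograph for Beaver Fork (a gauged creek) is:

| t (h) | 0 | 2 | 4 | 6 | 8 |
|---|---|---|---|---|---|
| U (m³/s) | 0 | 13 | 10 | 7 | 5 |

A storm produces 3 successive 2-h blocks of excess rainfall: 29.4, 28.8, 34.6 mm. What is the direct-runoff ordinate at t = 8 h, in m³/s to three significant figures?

By discrete convolution, Q_j = Σ (P_i / 10 mm) · U_{j−i}.
At t = 8 h (j=4): Q = (29.4/10)·5 + (28.8/10)·7 + (34.6/10)·10 = 69.5 m³/s.

Q ≈ 69.5 m³/s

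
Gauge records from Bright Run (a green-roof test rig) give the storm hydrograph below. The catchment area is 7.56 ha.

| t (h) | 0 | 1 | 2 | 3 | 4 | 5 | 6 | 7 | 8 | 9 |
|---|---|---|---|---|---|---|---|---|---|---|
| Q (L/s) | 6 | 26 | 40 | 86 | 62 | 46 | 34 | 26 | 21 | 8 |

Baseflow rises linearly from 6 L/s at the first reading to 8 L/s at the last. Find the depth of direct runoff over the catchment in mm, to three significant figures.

d ≈ 13.6 mm

Direct runoff: 0.00, 19.78, 33.56, 79.33, 55.11, 38.89, 26.67, 18.44, 13.22, 0.00 L/s; ΣQ_DR = 285.0 L/s.
V = ΣQ_DR · Δt = 285.0 × 3600 s = 1.026 × 10^6 L.
Over A = 7.56 ha, depth = V / A = 13.6 mm.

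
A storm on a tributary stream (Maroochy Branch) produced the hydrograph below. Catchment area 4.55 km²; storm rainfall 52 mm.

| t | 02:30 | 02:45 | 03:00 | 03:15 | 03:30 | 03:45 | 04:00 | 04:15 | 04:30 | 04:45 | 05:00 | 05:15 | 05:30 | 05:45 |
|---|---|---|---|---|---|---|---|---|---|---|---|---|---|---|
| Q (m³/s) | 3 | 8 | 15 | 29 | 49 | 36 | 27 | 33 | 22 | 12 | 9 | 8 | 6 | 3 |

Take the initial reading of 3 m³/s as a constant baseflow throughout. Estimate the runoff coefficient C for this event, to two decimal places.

C ≈ 0.83

ΣQ_DR = 218.0 m³/s; V = ΣQ_DR·Δt = 1.962 × 10^5 m³.
Runoff depth d = V / A = 43.12 mm.
C = d / P = 43.12 / 52 = 0.83.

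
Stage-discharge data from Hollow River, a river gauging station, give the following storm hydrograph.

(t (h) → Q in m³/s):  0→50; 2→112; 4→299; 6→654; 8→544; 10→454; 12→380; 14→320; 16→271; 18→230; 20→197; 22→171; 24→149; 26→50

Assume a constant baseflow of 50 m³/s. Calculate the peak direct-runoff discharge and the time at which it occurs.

Q_p = 604.0 m³/s at t = 6 h

Subtracting baseflow gives direct-runoff ordinates: 0.0, 62.0, 249.0, 604.0, 494.0, 404.0, 330.0, 270.0, 221.0, 180.0, 147.0, 121.0, 99.0, 0.0 m³/s.
The maximum is 604.0 m³/s, occurring at the reading for t = 6 h.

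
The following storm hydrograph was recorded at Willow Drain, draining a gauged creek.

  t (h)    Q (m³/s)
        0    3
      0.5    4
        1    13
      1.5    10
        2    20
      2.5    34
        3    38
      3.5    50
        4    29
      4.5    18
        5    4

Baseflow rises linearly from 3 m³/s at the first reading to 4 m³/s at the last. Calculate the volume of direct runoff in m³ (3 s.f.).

V ≈ 3.32 × 10^5 m³

Direct-runoff ordinates (Q − Q_b): 0.00, 0.90, 9.80, 6.70, 16.60, 30.50, 34.40, 46.30, 25.20, 14.10, 0.00 m³/s.
ΣQ_DR = 184.5 m³/s.
With Δt = 0.5 h = 1800 s, V = ΣQ_DR · Δt = 184.5 × 1800 = 3.32 × 10^5 m³.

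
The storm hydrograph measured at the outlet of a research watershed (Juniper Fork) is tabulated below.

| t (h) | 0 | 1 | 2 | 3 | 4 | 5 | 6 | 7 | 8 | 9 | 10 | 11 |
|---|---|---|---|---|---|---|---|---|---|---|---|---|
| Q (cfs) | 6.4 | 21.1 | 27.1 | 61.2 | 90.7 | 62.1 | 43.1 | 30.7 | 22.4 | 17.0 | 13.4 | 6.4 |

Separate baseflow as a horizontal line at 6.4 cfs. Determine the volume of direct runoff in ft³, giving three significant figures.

Direct-runoff ordinates (Q − Q_b): 0.0, 14.7, 20.7, 54.8, 84.3, 55.7, 36.7, 24.3, 16.0, 10.6, 7.0, 0.0 cfs.
ΣQ_DR = 324.8 cfs.
With Δt = 1 h = 3600 s, V = ΣQ_DR · Δt = 324.8 × 3600 = 1.17 × 10^6 ft³.

V ≈ 1.17 × 10^6 ft³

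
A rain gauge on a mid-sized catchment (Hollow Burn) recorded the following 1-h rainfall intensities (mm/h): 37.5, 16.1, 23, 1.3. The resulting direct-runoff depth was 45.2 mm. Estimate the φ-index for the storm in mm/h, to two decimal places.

Only the 3 blocks with intensity above φ contribute runoff: 37.5, 16.1, 23 mm/h.
Σ(I−φ)·Δt = d  ⇒  (37.5+16.1+23 − 3φ)·1 = 45.2
φ = (76.60 − 45.2/1) / 3 = 10.47 mm/h.

φ ≈ 10.47 mm/h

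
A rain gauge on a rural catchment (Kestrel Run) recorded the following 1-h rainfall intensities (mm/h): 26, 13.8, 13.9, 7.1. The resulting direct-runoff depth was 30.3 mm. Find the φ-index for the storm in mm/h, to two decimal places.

Only the 3 blocks with intensity above φ contribute runoff: 26, 13.8, 13.9 mm/h.
Σ(I−φ)·Δt = d  ⇒  (26+13.8+13.9 − 3φ)·1 = 30.3
φ = (53.70 − 30.3/1) / 3 = 7.80 mm/h.

φ ≈ 7.80 mm/h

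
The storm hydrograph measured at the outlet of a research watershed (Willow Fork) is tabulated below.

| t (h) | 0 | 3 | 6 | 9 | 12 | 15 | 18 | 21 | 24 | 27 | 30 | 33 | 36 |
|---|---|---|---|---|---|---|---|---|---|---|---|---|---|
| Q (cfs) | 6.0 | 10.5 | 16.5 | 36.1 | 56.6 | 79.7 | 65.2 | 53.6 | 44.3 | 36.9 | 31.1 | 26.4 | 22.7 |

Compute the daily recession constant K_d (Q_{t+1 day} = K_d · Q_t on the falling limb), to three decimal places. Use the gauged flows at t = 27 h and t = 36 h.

Between t = 27 h and t = 36 h the flow falls from 36.9 to 22.7 cfs over 3×3 h = 9 h.
Per-interval ratio K = (22.7/36.9)^(1/3) = 0.8505; K_d = K^(24/3) = 0.274.

K_d ≈ 0.274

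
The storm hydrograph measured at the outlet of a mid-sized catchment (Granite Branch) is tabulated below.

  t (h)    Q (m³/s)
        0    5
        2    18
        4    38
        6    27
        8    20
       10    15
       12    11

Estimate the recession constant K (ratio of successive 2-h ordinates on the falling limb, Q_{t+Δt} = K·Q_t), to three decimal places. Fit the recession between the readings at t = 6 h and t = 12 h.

Using the recession-limb readings at t = 6 h and t = 12 h: Q falls from 27 to 11 m³/s over 3 intervals.
K = (Q₂/Q₁)^(1/3) = (11/27)^(1/3) = 0.741.

K ≈ 0.741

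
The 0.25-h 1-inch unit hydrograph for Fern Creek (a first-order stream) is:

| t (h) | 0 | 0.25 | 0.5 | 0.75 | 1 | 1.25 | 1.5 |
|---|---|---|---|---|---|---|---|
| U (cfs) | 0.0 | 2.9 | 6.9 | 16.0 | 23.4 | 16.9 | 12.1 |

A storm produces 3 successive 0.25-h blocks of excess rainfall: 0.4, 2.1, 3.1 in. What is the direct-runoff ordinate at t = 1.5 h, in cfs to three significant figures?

By discrete convolution, Q_j = Σ (P_i / 1 in) · U_{j−i}.
At t = 1.5 h (j=6): Q = (0.4/1)·12.1 + (2.1/1)·16.9 + (3.1/1)·23.4 = 113 cfs.

Q ≈ 113 cfs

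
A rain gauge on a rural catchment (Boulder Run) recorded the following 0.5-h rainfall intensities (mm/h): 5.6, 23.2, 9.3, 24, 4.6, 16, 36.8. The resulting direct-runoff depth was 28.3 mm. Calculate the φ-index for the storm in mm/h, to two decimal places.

φ ≈ 10.85 mm/h

Only the 4 blocks with intensity above φ contribute runoff: 23.2, 24, 16, 36.8 mm/h.
Σ(I−φ)·Δt = d  ⇒  (23.2+24+16+36.8 − 4φ)·0.5 = 28.3
φ = (100.0 − 28.3/0.5) / 4 = 10.85 mm/h.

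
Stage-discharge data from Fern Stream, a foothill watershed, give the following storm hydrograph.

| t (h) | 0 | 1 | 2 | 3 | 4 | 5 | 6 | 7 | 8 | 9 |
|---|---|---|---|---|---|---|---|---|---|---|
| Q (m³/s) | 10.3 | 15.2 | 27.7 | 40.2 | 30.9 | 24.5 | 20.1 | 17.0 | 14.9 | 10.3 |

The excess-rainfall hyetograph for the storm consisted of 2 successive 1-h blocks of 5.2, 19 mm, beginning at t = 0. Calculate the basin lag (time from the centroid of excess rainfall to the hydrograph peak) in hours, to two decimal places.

Centroid of excess rainfall: t_c = Σ P_i·t̄_i / ΣP_i = 1.2851 h (block centres at 0.5, 1.5 h).
Hydrograph peak occurs at t = 3 h, so basin lag t_L = 3 − 1.2851 = 1.71 h.

t_L ≈ 1.71 h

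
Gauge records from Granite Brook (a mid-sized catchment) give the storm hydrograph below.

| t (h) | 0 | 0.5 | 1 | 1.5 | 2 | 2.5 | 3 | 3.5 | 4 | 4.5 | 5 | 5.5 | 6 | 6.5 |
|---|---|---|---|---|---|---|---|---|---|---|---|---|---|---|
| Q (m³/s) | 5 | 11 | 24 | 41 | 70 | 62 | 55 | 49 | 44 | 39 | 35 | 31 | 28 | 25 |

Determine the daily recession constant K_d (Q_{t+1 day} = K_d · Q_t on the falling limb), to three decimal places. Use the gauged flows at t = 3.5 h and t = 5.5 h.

Between t = 3.5 h and t = 5.5 h the flow falls from 49 to 31 m³/s over 4×0.5 h = 2 h.
Per-interval ratio K = (31/49)^(1/4) = 0.8918; K_d = K^(24/0.5) = 0.004.

K_d ≈ 0.004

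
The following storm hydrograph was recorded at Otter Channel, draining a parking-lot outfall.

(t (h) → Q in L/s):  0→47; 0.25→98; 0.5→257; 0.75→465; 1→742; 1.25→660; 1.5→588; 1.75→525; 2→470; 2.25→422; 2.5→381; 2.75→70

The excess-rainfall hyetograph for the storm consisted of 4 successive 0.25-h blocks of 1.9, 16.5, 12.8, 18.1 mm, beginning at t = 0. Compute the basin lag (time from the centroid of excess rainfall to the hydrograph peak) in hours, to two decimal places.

Centroid of excess rainfall: t_c = Σ P_i·t̄_i / ΣP_i = 0.6138 h (block centres at 0.125, 0.375, 0.625, 0.875 h).
Hydrograph peak occurs at t = 1 h, so basin lag t_L = 1 − 0.6138 = 0.39 h.

t_L ≈ 0.39 h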